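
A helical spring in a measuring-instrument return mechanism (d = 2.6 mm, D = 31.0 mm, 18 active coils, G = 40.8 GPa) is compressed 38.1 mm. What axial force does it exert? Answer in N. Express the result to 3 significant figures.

k = Gd⁴/(8D³N_a) = (40.8×10³)(2.6⁴)/(8·31.0³·18) = 0.43462 N/mm
F = k·δ = 0.43462 × 38.1 = 16.559 N

16.6 N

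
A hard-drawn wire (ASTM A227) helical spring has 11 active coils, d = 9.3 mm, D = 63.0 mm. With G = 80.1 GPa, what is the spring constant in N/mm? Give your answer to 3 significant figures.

27.2 N/mm

k = Gd⁴/(8D³N_a) = (80.1×10³ × 9.3⁴) / (8 × 63.0³ × 11)
  = 5.9919e+08 / 2.20041e+07 = 27.231 N/mm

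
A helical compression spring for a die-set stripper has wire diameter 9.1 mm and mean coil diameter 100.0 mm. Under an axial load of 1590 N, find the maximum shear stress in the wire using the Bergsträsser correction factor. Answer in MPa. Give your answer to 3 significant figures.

Spring index C = D/d = 100.0/9.1 = 10.9890
K_B = (4C+2)/(4C−3) = 45.956/40.956 = 1.1221
τ₀ = 8FD/(πd³) = 8·1590·100.0/(π·9.1³) = 1.272e+06/2367.4 = 537.3 MPa
τ_max = K·τ₀ = 1.1221 × 537.3 = 602.89 MPa

603 MPa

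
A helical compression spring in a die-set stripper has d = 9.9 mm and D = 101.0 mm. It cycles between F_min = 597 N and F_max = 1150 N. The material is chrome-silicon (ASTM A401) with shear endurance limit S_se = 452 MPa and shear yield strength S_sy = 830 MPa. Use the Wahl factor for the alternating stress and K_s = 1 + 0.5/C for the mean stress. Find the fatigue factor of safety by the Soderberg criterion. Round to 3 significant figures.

2.09

C = D/d = 101.0/9.9 = 10.2020; K_W = (4C−1)/(4C−4)+0.615/C = 1.1418; K_s = 1+0.5/C = 1.0490
F_a = (F_max−F_min)/2 = 276.5 N; F_m = (F_max+F_min)/2 = 873.5 N
τ_a = K_W·8F_aD/(πd³) = 1.1418 × 73.291 = 83.683 MPa
τ_m = K_s·8F_mD/(πd³) = 1.0490 × 231.54 = 242.88 MPa
Soderberg: 1/n_f = τ_a/S_se + τ_m/S_sy = 83.683/452 + 242.88/830 = 0.18514 + 0.29263 = 0.47777
n_f = 1/0.47777 = 2.093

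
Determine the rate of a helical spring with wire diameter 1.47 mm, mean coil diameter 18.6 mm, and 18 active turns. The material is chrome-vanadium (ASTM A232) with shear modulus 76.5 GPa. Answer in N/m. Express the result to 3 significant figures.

k = Gd⁴/(8D³N_a) = (76.5×10³ × 1.47⁴) / (8 × 18.6³ × 18)
  = 357216 / 926619 = 0.3855 N/mm = 385.5 N/m

386 N/m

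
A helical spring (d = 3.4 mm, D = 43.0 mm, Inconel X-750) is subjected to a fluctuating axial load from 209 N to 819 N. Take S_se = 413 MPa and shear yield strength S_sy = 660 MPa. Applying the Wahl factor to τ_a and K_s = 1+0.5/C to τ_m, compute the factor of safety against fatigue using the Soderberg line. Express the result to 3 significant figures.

C = D/d = 43.0/3.4 = 12.6471; K_W = (4C−1)/(4C−4)+0.615/C = 1.1130; K_s = 1+0.5/C = 1.0395
F_a = (F_max−F_min)/2 = 305 N; F_m = (F_max+F_min)/2 = 514 N
τ_a = K_W·8F_aD/(πd³) = 1.1130 × 849.71 = 945.75 MPa
τ_m = K_s·8F_mD/(πd³) = 1.0395 × 1432 = 1488.6 MPa
Soderberg: 1/n_f = τ_a/S_se + τ_m/S_sy = 945.75/413 + 1488.6/660 = 2.28995 + 2.25543 = 4.5454
n_f = 1/4.5454 = 0.22

0.220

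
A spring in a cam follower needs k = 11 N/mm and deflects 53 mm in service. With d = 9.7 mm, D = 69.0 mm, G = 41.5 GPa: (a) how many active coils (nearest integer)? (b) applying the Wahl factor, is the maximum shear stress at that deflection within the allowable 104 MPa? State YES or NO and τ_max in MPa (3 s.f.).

N_a = Gd⁴/(8D³k) = (41.5×10³)(9.7⁴)/(8·69.0³·11) = 12.71 → N_a = 13
Actual rate k = Gd⁴/(8D³·13) = 10.754 N/mm
Working load F = kδ = 10.754·53 = 569.94 N
C = 69.0/9.7 = 7.1134; K_W = (4C−1)/(4C−4)+0.615/C = 1.2091
τ_max = K_W·8FD/(πd³) = 1.2091·109.72 = 132.67 MPa
τ_max > 104 MPa → exceeds allowable

(a) 13 coils; (b) NO, τ_max = 133 MPa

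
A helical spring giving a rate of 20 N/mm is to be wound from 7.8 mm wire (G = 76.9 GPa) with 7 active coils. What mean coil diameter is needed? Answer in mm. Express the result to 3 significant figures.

D = (Gd⁴/(8N_a·k))^(1/3) = (76.9×10³·7.8⁴/(8·7·20))^(1/3)
  = (254148)^(1/3) = 63.3426 mm

63.3 mm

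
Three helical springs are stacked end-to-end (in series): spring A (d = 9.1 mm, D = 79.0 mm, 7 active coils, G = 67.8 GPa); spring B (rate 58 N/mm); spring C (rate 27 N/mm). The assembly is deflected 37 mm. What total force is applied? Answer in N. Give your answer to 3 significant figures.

k_A = Gd⁴/(8D³N_a) = (67.8×10³)(9.1⁴)/(8·79.0³·7) = 16.839 N/mm
Series: 1/k_eq = 1/16.839 + 1/58 + 1/27 = 0.11366; k_eq = 8.7979 N/mm
F = k_eq·δ = 8.7979·37 = 325.52 N

326 N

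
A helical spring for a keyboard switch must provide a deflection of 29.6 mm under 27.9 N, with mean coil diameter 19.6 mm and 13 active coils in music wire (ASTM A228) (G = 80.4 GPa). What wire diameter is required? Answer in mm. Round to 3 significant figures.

1.74 mm

Required rate k = F/δ = 27.9/29.6 = 0.94257 N/mm
d = (8D³N_a·k / G)^(1/4) = (8·19.6³·13·0.94257 / (80.4×10³))^0.25
  = (9.1803)^0.25 = 1.7407 mm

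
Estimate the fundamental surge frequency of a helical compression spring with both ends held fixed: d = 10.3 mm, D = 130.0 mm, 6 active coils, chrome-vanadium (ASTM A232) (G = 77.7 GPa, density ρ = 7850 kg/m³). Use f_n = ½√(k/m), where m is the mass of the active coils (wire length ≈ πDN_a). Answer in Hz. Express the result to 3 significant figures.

36.0 Hz

k = Gd⁴/(8D³N_a) = (77.7×10³)(10.3⁴)/(8·130.0³·6) = 8.2928 N/mm = 8292.8 N/m
Wire length L = πDN_a = π·130.0·6 = 2450.4 mm
m = ρ·(πd²/4)·L = 7850 × 83.323×10⁻⁶ m² × 2.4504 m = 1.6028 kg
f_n = ½√(k/m) = 0.5·√(8292.8/1.6028) = 0.5·√(5173.9) = 35.965 Hz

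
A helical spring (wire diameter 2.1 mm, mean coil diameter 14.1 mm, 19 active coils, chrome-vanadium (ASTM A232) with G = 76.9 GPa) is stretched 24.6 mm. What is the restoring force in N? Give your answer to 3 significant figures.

86.3 N

k = Gd⁴/(8D³N_a) = (76.9×10³)(2.1⁴)/(8·14.1³·19) = 3.51 N/mm
F = k·δ = 3.51 × 24.6 = 86.345 N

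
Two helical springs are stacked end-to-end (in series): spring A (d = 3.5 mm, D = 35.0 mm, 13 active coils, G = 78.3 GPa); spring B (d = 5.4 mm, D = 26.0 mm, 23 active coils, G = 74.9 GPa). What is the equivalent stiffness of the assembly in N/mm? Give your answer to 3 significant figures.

2.32 N/mm

k_A = Gd⁴/(8D³N_a) = (78.3×10³)(3.5⁴)/(8·35.0³·13) = 2.6351 N/mm
k_B = Gd⁴/(8D³N_a) = (74.9×10³)(5.4⁴)/(8·26.0³·23) = 19.693 N/mm
Series: 1/k_eq = 1/2.6351 + 1/19.693 = 0.43027; k_eq = 2.3241 N/mm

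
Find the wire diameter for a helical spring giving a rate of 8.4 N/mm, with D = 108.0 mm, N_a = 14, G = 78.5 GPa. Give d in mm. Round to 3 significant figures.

11.1 mm

d = (8D³N_a·k / G)^(1/4) = (8·108.0³·14·8.4 / (78.5×10³))^0.25
  = (15097)^0.25 = 11.0847 mm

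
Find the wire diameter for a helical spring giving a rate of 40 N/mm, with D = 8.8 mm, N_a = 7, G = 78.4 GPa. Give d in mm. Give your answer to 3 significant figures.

2.10 mm

d = (8D³N_a·k / G)^(1/4) = (8·8.8³·7·40 / (78.4×10³))^0.25
  = (19.471)^0.25 = 2.1006 mm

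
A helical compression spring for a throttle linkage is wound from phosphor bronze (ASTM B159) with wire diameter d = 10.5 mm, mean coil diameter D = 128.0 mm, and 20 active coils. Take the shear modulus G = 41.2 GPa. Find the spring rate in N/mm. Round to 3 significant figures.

k = Gd⁴/(8D³N_a) = (41.2×10³ × 10.5⁴) / (8 × 128.0³ × 20)
  = 5.00789e+08 / 3.35544e+08 = 1.4925 N/mm

1.49 N/mm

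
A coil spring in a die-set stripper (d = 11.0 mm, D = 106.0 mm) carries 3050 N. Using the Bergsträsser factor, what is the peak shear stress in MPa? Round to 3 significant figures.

Spring index C = D/d = 106.0/11.0 = 9.6364
K_B = (4C+2)/(4C−3) = 40.545/35.545 = 1.1407
τ₀ = 8FD/(πd³) = 8·3050·106.0/(π·11.0³) = 2.5864e+06/4181.5 = 618.54 MPa
τ_max = K·τ₀ = 1.1407 × 618.54 = 705.55 MPa

706 MPa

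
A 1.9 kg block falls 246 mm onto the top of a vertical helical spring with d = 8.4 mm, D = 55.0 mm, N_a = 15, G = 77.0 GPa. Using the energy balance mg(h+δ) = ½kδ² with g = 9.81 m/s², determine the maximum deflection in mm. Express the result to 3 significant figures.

k = Gd⁴/(8D³N_a) = (77.0×10³)(8.4⁴)/(8·55.0³·15) = 19.202 N/mm
W = mg = 1.9 × 9.81 = 18.639 N
½kδ² − Wδ − Wh = 0 → δ = (W + √(W² + 2kWh))/k
δ = (18.639 + √(347.41 + 176087))/19.202 = (18.639 + 420.04)/19.202 = 22.846 mm

22.8 mm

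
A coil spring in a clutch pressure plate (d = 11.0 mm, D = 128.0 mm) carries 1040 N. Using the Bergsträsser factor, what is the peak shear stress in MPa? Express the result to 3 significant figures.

Spring index C = D/d = 128.0/11.0 = 11.6364
K_B = (4C+2)/(4C−3) = 48.545/43.545 = 1.1148
τ₀ = 8FD/(πd³) = 8·1040·128.0/(π·11.0³) = 1.06496e+06/4181.5 = 254.69 MPa
τ_max = K·τ₀ = 1.1148 × 254.69 = 283.93 MPa

284 MPa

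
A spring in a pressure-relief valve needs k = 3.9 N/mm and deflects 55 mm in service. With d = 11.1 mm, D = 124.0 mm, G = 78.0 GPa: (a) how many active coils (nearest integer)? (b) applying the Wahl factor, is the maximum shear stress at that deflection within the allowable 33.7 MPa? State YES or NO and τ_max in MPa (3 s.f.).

N_a = Gd⁴/(8D³k) = (78.0×10³)(11.1⁴)/(8·124.0³·3.9) = 19.91 → N_a = 20
Actual rate k = Gd⁴/(8D³·20) = 3.8815 N/mm
Working load F = kδ = 3.8815·55 = 213.48 N
C = 124.0/11.1 = 11.1712; K_W = (4C−1)/(4C−4)+0.615/C = 1.1288
τ_max = K_W·8FD/(πd³) = 1.1288·49.29 = 55.638 MPa
τ_max > 33.7 MPa → exceeds allowable

(a) 20 coils; (b) NO, τ_max = 55.6 MPa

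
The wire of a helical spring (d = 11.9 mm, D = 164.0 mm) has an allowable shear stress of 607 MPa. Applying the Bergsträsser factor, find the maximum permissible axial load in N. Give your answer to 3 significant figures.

2230 N

C = D/d = 164.0/11.9 = 13.7815
K_B = (4C+2)/(4C−3) = 57.126/52.126 = 1.0959
τ_max = K·8FD/(πd³) → F_max = τ_allow·πd³/(8DK)
F_max = 607·π·11.9³/(8·164.0·1.0959) = 3.2135e+06/1437.8 = 2234.9 N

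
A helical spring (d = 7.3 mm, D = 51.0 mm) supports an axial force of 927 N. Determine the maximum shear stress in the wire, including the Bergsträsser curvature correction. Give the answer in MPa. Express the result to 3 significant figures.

372 MPa

Spring index C = D/d = 51.0/7.3 = 6.9863
K_B = (4C+2)/(4C−3) = 29.945/24.945 = 1.2004
τ₀ = 8FD/(πd³) = 8·927·51.0/(π·7.3³) = 378216/1222.1 = 309.47 MPa
τ_max = K·τ₀ = 1.2004 × 309.47 = 371.5 MPa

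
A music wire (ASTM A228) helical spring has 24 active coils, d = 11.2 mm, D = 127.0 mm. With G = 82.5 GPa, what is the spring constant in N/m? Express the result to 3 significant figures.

k = Gd⁴/(8D³N_a) = (82.5×10³ × 11.2⁴) / (8 × 127.0³ × 24)
  = 1.29815e+09 / 3.9329e+08 = 3.3008 N/mm = 3300.8 N/m

3300 N/m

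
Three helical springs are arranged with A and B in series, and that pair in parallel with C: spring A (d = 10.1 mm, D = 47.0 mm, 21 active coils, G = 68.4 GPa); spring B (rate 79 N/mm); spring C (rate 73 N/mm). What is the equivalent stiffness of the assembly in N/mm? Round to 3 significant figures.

99.9 N/mm

k_A = Gd⁴/(8D³N_a) = (68.4×10³)(10.1⁴)/(8·47.0³·21) = 40.807 N/mm
Springs A,B series: k_AB = 1/(1/40.807+1/79) = 26.908 N/mm; parallel with C: k_eq = 26.908+73 = 99.908 N/mm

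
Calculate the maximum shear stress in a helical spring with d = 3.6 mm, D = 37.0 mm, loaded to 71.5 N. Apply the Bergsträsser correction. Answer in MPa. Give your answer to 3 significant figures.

Spring index C = D/d = 37.0/3.6 = 10.2778
K_B = (4C+2)/(4C−3) = 43.111/38.111 = 1.1312
τ₀ = 8FD/(πd³) = 8·71.5·37.0/(π·3.6³) = 21164/146.57 = 144.39 MPa
τ_max = K·τ₀ = 1.1312 × 144.39 = 163.33 MPa

163 MPa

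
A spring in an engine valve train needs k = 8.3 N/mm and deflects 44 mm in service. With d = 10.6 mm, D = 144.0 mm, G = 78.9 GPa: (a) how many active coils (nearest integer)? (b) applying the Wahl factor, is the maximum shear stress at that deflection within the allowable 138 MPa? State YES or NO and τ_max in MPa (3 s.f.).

(a) 5 coils; (b) YES, τ_max = 125 MPa

N_a = Gd⁴/(8D³k) = (78.9×10³)(10.6⁴)/(8·144.0³·8.3) = 5.024 → N_a = 5
Actual rate k = Gd⁴/(8D³·5) = 8.3397 N/mm
Working load F = kδ = 8.3397·44 = 366.95 N
C = 144.0/10.6 = 13.5849; K_W = (4C−1)/(4C−4)+0.615/C = 1.1049
τ_max = K_W·8FD/(πd³) = 1.1049·112.98 = 124.82 MPa
τ_max ≤ 138 MPa → acceptable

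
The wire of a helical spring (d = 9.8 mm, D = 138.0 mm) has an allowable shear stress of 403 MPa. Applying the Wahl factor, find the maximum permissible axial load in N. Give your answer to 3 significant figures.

C = D/d = 138.0/9.8 = 14.0816
K_W = (4C−1)/(4C−4) + 0.615/C = 55.327/52.327 + 0.0437 = 1.1010
τ_max = K·8FD/(πd³) → F_max = τ_allow·πd³/(8DK)
F_max = 403·π·9.8³/(8·138.0·1.1010) = 1.1916e+06/1215.5 = 980.33 N

980 N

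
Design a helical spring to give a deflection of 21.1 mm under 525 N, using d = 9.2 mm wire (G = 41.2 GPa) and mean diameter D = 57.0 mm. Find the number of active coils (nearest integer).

Required rate k = F/δ = 525/21.1 = 24.882 N/mm
N_a = Gd⁴/(8D³k) = (41.2×10³ × 9.2⁴)/(8 × 57.0³ × 24.882)
    = 2.95154e+08 / 3.68631e+07 = 8.007 → 8 coils

8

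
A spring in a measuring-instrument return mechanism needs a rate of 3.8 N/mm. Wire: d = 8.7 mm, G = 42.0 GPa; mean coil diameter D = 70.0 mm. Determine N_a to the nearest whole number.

N_a = Gd⁴/(8D³k) = (42.0×10³ × 8.7⁴)/(8 × 70.0³ × 3.8)
    = 2.40617e+08 / 1.04272e+07 = 23.08 → 23 coils

23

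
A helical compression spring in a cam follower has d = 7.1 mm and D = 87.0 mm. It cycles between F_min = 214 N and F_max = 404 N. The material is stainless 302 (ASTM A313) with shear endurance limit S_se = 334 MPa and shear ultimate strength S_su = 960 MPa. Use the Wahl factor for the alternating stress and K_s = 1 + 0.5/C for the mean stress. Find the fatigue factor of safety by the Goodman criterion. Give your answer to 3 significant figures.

C = D/d = 87.0/7.1 = 12.2535; K_W = (4C−1)/(4C−4)+0.615/C = 1.1168; K_s = 1+0.5/C = 1.0408
F_a = (F_max−F_min)/2 = 95 N; F_m = (F_max+F_min)/2 = 309 N
τ_a = K_W·8F_aD/(πd³) = 1.1168 × 58.804 = 65.675 MPa
τ_m = K_s·8F_mD/(πd³) = 1.0408 × 191.27 = 199.07 MPa
Goodman: 1/n_f = τ_a/S_se + τ_m/S_su = 65.675/334 + 199.07/960 = 0.19663 + 0.20737 = 0.404
n_f = 1/0.404 = 2.475

2.48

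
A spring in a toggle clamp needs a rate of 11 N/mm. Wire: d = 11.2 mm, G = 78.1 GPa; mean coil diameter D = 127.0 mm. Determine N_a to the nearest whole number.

7

N_a = Gd⁴/(8D³k) = (78.1×10³ × 11.2⁴)/(8 × 127.0³ × 11)
    = 1.22892e+09 / 1.80258e+08 = 6.818 → 7 coils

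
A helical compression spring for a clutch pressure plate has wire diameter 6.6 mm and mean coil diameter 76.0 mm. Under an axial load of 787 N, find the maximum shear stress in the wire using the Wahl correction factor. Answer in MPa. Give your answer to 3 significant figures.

596 MPa

Spring index C = D/d = 76.0/6.6 = 11.5152
K_W = (4C−1)/(4C−4) + 0.615/C = 45.061/42.061 + 0.0534 = 1.1247
τ₀ = 8FD/(πd³) = 8·787·76.0/(π·6.6³) = 478496/903.2 = 529.78 MPa
τ_max = K·τ₀ = 1.1247 × 529.78 = 595.86 MPa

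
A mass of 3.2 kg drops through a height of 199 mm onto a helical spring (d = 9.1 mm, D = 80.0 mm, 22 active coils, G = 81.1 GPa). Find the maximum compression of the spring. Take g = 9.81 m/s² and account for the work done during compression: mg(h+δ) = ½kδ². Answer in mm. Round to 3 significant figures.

50.4 mm

k = Gd⁴/(8D³N_a) = (81.1×10³)(9.1⁴)/(8·80.0³·22) = 6.1717 N/mm
W = mg = 3.2 × 9.81 = 31.392 N
½kδ² − Wδ − Wh = 0 → δ = (W + √(W² + 2kWh))/k
δ = (31.392 + √(985.46 + 77109.1))/6.1717 = (31.392 + 279.45)/6.1717 = 50.366 mm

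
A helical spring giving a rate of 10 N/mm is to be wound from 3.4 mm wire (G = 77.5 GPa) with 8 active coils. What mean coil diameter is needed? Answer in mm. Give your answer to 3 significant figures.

25.3 mm

D = (Gd⁴/(8N_a·k))^(1/3) = (77.5×10³·3.4⁴/(8·8·10))^(1/3)
  = (16182.2)^(1/3) = 25.2937 mm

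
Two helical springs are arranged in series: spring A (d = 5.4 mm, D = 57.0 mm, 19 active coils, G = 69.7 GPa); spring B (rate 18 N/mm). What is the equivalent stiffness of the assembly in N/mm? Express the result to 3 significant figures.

k_A = Gd⁴/(8D³N_a) = (69.7×10³)(5.4⁴)/(8·57.0³·19) = 2.1054 N/mm
Series: 1/k_eq = 1/2.1054 + 1/18 = 0.53052; k_eq = 1.8849 N/mm

1.88 N/mm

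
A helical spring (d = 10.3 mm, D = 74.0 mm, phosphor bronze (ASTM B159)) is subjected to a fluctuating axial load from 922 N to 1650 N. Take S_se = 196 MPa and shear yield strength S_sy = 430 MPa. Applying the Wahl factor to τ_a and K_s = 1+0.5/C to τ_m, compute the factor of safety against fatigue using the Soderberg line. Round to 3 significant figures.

1.07

C = D/d = 74.0/10.3 = 7.1845; K_W = (4C−1)/(4C−4)+0.615/C = 1.2069; K_s = 1+0.5/C = 1.0696
F_a = (F_max−F_min)/2 = 364 N; F_m = (F_max+F_min)/2 = 1286 N
τ_a = K_W·8F_aD/(πd³) = 1.2069 × 62.771 = 75.757 MPa
τ_m = K_s·8F_mD/(πd³) = 1.0696 × 221.77 = 237.2 MPa
Soderberg: 1/n_f = τ_a/S_se + τ_m/S_sy = 75.757/196 + 237.2/430 = 0.38652 + 0.55164 = 0.93815
n_f = 1/0.93815 = 1.066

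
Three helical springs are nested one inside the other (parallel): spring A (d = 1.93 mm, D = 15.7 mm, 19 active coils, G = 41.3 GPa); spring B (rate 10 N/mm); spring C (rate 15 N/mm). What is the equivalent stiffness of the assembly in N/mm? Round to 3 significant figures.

k_A = Gd⁴/(8D³N_a) = (41.3×10³)(1.93⁴)/(8·15.7³·19) = 0.97417 N/mm
Parallel: k_eq = 0.97417 + 10 + 15 = 25.974 N/mm

26.0 N/mm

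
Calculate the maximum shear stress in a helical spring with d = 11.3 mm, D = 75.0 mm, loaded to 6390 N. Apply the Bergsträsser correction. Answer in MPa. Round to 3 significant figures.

1030 MPa

Spring index C = D/d = 75.0/11.3 = 6.6372
K_B = (4C+2)/(4C−3) = 28.549/23.549 = 1.2123
τ₀ = 8FD/(πd³) = 8·6390·75.0/(π·11.3³) = 3.834e+06/4533 = 845.8 MPa
τ_max = K·τ₀ = 1.2123 × 845.8 = 1025.4 MPa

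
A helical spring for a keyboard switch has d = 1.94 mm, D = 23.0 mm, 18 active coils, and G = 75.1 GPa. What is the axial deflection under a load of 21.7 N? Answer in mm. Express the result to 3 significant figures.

35.7 mm

k = Gd⁴/(8D³N_a) = (75.1×10³)(1.94⁴)/(8·23.0³·18) = 0.60716 N/mm
δ = F/k = 21.7 / 0.60716 = 35.74 mm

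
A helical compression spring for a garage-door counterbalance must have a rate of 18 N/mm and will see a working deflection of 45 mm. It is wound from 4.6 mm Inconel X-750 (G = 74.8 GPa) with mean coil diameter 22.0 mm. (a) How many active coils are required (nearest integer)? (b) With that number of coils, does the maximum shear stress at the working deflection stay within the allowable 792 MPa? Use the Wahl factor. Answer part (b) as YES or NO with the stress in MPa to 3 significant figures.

N_a = Gd⁴/(8D³k) = (74.8×10³)(4.6⁴)/(8·22.0³·18) = 21.84 → N_a = 22
Actual rate k = Gd⁴/(8D³·22) = 17.871 N/mm
Working load F = kδ = 17.871·45 = 804.2 N
C = 22.0/4.6 = 4.7826; K_W = (4C−1)/(4C−4)+0.615/C = 1.3269
τ_max = K_W·8FD/(πd³) = 1.3269·462.86 = 614.16 MPa
τ_max ≤ 792 MPa → acceptable

(a) 22 coils; (b) YES, τ_max = 614 MPa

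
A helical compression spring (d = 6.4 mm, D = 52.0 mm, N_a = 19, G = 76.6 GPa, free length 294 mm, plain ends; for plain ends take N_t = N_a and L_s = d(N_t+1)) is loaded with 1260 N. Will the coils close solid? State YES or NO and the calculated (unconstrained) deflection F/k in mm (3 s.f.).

YES, δ = 210 mm

k = Gd⁴/(8D³N_a) = (76.6×10³)(6.4⁴)/(8·52.0³·19) = 6.0131 N/mm
N_t = 19; L_s = 6.4·20 = 128 mm; δ_solid = L₀ − L_s = 294 − 128 = 166 mm
δ = F/k = 1260/6.0131 = 209.54 mm
δ ≥ δ_solid → spring goes solid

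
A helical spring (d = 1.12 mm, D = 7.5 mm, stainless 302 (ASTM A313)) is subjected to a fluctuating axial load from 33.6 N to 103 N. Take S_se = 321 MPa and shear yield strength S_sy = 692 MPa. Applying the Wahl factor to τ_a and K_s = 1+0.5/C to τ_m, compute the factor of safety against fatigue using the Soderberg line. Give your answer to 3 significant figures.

0.309

C = D/d = 7.5/1.12 = 6.6964; K_W = (4C−1)/(4C−4)+0.615/C = 1.2235; K_s = 1+0.5/C = 1.0747
F_a = (F_max−F_min)/2 = 34.7 N; F_m = (F_max+F_min)/2 = 68.3 N
τ_a = K_W·8F_aD/(πd³) = 1.2235 × 471.71 = 577.14 MPa
τ_m = K_s·8F_mD/(πd³) = 1.0747 × 928.47 = 997.8 MPa
Soderberg: 1/n_f = τ_a/S_se + τ_m/S_sy = 577.14/321 + 997.8/692 = 1.79794 + 1.44190 = 3.2398
n_f = 1/3.2398 = 0.3087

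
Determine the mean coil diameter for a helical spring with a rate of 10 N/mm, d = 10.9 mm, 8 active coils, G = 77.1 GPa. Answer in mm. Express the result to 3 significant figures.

D = (Gd⁴/(8N_a·k))^(1/3) = (77.1×10³·10.9⁴/(8·8·10))^(1/3)
  = (1.70051e+06)^(1/3) = 119.3604 mm

119 mm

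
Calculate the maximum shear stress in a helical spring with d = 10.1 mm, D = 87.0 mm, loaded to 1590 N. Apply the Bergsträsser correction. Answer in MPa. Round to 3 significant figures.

396 MPa

Spring index C = D/d = 87.0/10.1 = 8.6139
K_B = (4C+2)/(4C−3) = 36.455/31.455 = 1.1590
τ₀ = 8FD/(πd³) = 8·1590·87.0/(π·10.1³) = 1.10664e+06/3236.8 = 341.89 MPa
τ_max = K·τ₀ = 1.1590 × 341.89 = 396.24 MPa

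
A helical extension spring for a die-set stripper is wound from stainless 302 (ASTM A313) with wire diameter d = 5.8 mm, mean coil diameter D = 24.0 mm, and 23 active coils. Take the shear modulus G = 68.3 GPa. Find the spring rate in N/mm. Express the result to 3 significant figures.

30.4 N/mm

k = Gd⁴/(8D³N_a) = (68.3×10³ × 5.8⁴) / (8 × 24.0³ × 23)
  = 7.72917e+07 / 2.54362e+06 = 30.387 N/mm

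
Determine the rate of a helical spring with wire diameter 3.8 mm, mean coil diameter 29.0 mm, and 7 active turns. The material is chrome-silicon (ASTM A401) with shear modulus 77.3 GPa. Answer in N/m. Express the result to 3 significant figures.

k = Gd⁴/(8D³N_a) = (77.3×10³ × 3.8⁴) / (8 × 29.0³ × 7)
  = 1.61181e+07 / 1.36578e+06 = 11.801 N/mm = 11801 N/m

11800 N/m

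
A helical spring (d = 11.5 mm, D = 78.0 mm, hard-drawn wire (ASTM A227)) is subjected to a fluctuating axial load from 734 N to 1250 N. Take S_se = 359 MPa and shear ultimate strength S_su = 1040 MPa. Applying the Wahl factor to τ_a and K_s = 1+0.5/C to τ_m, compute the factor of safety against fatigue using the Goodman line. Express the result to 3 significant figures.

C = D/d = 78.0/11.5 = 6.7826; K_W = (4C−1)/(4C−4)+0.615/C = 1.2204; K_s = 1+0.5/C = 1.0737
F_a = (F_max−F_min)/2 = 258 N; F_m = (F_max+F_min)/2 = 992 N
τ_a = K_W·8F_aD/(πd³) = 1.2204 × 33.695 = 41.12 MPa
τ_m = K_s·8F_mD/(πd³) = 1.0737 × 129.55 = 139.11 MPa
Goodman: 1/n_f = τ_a/S_se + τ_m/S_su = 41.12/359 + 139.11/1040 = 0.11454 + 0.13375 = 0.2483
n_f = 1/0.2483 = 4.027

4.03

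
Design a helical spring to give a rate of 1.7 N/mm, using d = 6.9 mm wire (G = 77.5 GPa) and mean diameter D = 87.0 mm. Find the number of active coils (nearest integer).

N_a = Gd⁴/(8D³k) = (77.5×10³ × 6.9⁴)/(8 × 87.0³ × 1.7)
    = 1.7567e+08 / 8.95564e+06 = 19.62 → 20 coils

20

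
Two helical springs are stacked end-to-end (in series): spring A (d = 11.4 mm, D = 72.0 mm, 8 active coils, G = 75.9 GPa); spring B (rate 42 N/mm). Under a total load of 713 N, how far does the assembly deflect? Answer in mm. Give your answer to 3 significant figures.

30.3 mm

k_A = Gd⁴/(8D³N_a) = (75.9×10³)(11.4⁴)/(8·72.0³·8) = 53.664 N/mm
Series: 1/k_eq = 1/53.664 + 1/42 = 0.042444; k_eq = 23.56 N/mm
δ = F/k_eq = 713/23.56 = 30.263 mm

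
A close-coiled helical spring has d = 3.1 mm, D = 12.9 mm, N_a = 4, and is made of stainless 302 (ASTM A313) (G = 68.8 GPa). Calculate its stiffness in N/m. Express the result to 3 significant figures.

k = Gd⁴/(8D³N_a) = (68.8×10³ × 3.1⁴) / (8 × 12.9³ × 4)
  = 6.35382e+06 / 68694 = 92.495 N/mm = 92495 N/m

92500 N/m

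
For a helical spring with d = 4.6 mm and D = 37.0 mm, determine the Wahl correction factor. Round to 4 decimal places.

C = D/d = 37.0/4.6 = 8.0435
K_W = (4C−1)/(4C−4) + 0.615/C = 31.174/28.174 + 0.0765 = 1.1829

1.1829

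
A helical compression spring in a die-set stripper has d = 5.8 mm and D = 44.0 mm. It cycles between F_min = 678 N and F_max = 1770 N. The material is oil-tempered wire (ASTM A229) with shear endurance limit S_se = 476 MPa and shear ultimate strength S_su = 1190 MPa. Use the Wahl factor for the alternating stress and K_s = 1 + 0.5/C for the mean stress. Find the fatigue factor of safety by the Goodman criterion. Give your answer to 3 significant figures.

C = D/d = 44.0/5.8 = 7.5862; K_W = (4C−1)/(4C−4)+0.615/C = 1.1949; K_s = 1+0.5/C = 1.0659
F_a = (F_max−F_min)/2 = 546 N; F_m = (F_max+F_min)/2 = 1224 N
τ_a = K_W·8F_aD/(πd³) = 1.1949 × 313.55 = 374.67 MPa
τ_m = K_s·8F_mD/(πd³) = 1.0659 × 702.89 = 749.22 MPa
Goodman: 1/n_f = τ_a/S_se + τ_m/S_su = 374.67/476 + 749.22/1190 = 0.78712 + 0.62960 = 1.4167
n_f = 1/1.4167 = 0.7059

0.706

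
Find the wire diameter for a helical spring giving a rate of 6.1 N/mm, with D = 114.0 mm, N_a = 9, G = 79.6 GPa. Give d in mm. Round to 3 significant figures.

d = (8D³N_a·k / G)^(1/4) = (8·114.0³·9·6.1 / (79.6×10³))^0.25
  = (8174.5)^0.25 = 9.5086 mm

9.51 mm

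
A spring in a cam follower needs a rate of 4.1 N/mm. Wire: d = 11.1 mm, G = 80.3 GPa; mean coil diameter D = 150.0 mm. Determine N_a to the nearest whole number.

11

N_a = Gd⁴/(8D³k) = (80.3×10³ × 11.1⁴)/(8 × 150.0³ × 4.1)
    = 1.21901e+09 / 1.107e+08 = 11.01 → 11 coils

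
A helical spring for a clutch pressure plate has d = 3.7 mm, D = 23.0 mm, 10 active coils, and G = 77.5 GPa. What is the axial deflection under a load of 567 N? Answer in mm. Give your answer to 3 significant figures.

38.0 mm

k = Gd⁴/(8D³N_a) = (77.5×10³)(3.7⁴)/(8·23.0³·10) = 14.922 N/mm
δ = F/k = 567 / 14.922 = 37.997 mm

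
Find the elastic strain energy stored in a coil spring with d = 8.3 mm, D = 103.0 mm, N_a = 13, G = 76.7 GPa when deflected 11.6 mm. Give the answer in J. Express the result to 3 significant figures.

0.216 J

k = Gd⁴/(8D³N_a) = (76.7×10³)(8.3⁴)/(8·103.0³·13) = 3.203 N/mm
U = ½kδ² = 0.5 × 3.203 × 11.6² = 215.5 N·mm = 0.2155 J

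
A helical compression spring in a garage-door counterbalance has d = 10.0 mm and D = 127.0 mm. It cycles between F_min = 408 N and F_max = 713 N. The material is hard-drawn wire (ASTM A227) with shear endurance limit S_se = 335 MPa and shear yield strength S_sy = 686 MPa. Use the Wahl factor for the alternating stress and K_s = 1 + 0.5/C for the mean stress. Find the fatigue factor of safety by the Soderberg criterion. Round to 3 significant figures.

C = D/d = 127.0/10.0 = 12.7000; K_W = (4C−1)/(4C−4)+0.615/C = 1.1125; K_s = 1+0.5/C = 1.0394
F_a = (F_max−F_min)/2 = 152.5 N; F_m = (F_max+F_min)/2 = 560.5 N
τ_a = K_W·8F_aD/(πd³) = 1.1125 × 49.319 = 54.869 MPa
τ_m = K_s·8F_mD/(πd³) = 1.0394 × 181.27 = 188.4 MPa
Soderberg: 1/n_f = τ_a/S_se + τ_m/S_sy = 54.869/335 + 188.4/686 = 0.16379 + 0.27464 = 0.43843
n_f = 1/0.43843 = 2.281

2.28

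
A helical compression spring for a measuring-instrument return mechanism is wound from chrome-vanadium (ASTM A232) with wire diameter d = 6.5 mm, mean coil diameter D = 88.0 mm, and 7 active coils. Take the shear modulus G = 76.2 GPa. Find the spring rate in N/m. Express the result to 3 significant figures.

k = Gd⁴/(8D³N_a) = (76.2×10³ × 6.5⁴) / (8 × 88.0³ × 7)
  = 1.36022e+08 / 3.81624e+07 = 3.5643 N/mm = 3564.3 N/m

3560 N/m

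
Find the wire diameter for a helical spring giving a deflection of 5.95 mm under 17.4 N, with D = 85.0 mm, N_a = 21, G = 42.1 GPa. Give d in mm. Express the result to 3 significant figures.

Required rate k = F/δ = 17.4/5.95 = 2.9244 N/mm
d = (8D³N_a·k / G)^(1/4) = (8·85.0³·21·2.9244 / (42.1×10³))^0.25
  = (7166.7)^0.25 = 9.2009 mm

9.20 mm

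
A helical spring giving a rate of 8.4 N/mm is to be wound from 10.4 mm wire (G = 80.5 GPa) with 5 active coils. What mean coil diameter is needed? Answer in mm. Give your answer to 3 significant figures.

D = (Gd⁴/(8N_a·k))^(1/3) = (80.5×10³·10.4⁴/(8·5·8.4))^(1/3)
  = (2.80279e+06)^(1/3) = 140.9927 mm

141 mm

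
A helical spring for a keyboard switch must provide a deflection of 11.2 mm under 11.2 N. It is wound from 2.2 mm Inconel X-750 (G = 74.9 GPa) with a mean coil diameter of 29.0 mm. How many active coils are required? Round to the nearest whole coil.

9

Required rate k = F/δ = 11.2/11.2 = 1 N/mm
N_a = Gd⁴/(8D³k) = (74.9×10³ × 2.2⁴)/(8 × 29.0³ × 1)
    = 1.75458e+06 / 195112 = 8.993 → 9 coils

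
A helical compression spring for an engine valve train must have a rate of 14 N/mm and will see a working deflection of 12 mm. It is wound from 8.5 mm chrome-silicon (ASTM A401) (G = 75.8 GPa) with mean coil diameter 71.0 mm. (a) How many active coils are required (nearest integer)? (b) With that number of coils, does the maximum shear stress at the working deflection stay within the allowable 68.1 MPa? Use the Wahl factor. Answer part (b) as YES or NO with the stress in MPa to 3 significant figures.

N_a = Gd⁴/(8D³k) = (75.8×10³)(8.5⁴)/(8·71.0³·14) = 9.871 → N_a = 10
Actual rate k = Gd⁴/(8D³·10) = 13.819 N/mm
Working load F = kδ = 13.819·12 = 165.83 N
C = 71.0/8.5 = 8.3529; K_W = (4C−1)/(4C−4)+0.615/C = 1.1756
τ_max = K_W·8FD/(πd³) = 1.1756·48.821 = 57.395 MPa
τ_max ≤ 68.1 MPa → acceptable

(a) 10 coils; (b) YES, τ_max = 57.4 MPa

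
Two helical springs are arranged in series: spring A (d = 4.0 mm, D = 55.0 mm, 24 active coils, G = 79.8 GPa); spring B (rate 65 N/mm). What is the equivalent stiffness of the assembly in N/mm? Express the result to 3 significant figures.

0.633 N/mm

k_A = Gd⁴/(8D³N_a) = (79.8×10³)(4.0⁴)/(8·55.0³·24) = 0.63952 N/mm
Series: 1/k_eq = 1/0.63952 + 1/65 = 1.5791; k_eq = 0.63329 N/mm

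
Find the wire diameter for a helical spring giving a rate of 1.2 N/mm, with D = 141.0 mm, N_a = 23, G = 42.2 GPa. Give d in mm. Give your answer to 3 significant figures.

11.0 mm

d = (8D³N_a·k / G)^(1/4) = (8·141.0³·23·1.2 / (42.2×10³))^0.25
  = (14667)^0.25 = 11.0049 mm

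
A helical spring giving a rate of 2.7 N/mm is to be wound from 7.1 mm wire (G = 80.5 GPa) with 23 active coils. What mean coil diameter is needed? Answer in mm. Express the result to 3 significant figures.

D = (Gd⁴/(8N_a·k))^(1/3) = (80.5×10³·7.1⁴/(8·23·2.7))^(1/3)
  = (411763)^(1/3) = 74.3959 mm

74.4 mm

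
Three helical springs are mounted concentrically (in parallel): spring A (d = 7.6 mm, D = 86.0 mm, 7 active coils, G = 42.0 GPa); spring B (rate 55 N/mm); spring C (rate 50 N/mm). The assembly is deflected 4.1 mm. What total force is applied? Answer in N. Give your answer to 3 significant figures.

k_A = Gd⁴/(8D³N_a) = (42.0×10³)(7.6⁴)/(8·86.0³·7) = 3.9339 N/mm
Parallel: k_eq = 3.9339 + 55 + 50 = 108.93 N/mm
F = k_eq·δ = 108.93·4.1 = 446.63 N

447 N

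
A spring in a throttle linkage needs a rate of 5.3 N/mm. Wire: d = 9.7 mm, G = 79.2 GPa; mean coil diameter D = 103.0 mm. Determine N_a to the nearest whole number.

15

N_a = Gd⁴/(8D³k) = (79.2×10³ × 9.7⁴)/(8 × 103.0³ × 5.3)
    = 7.01152e+08 / 4.63316e+07 = 15.13 → 15 coils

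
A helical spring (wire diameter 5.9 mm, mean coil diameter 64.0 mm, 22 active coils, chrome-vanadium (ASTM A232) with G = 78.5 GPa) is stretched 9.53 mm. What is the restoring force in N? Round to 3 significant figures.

19.6 N

k = Gd⁴/(8D³N_a) = (78.5×10³)(5.9⁴)/(8·64.0³·22) = 2.0617 N/mm
F = k·δ = 2.0617 × 9.53 = 19.648 N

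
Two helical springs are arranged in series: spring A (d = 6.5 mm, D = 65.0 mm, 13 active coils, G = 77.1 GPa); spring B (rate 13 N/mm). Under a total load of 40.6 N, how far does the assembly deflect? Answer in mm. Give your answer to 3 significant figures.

k_A = Gd⁴/(8D³N_a) = (77.1×10³)(6.5⁴)/(8·65.0³·13) = 4.8187 N/mm
Series: 1/k_eq = 1/4.8187 + 1/13 = 0.28445; k_eq = 3.5156 N/mm
δ = F/k_eq = 40.6/3.5156 = 11.548 mm

11.5 mm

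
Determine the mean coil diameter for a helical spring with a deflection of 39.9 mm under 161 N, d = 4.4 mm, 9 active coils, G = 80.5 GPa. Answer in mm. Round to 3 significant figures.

47.0 mm

Required rate k = F/δ = 161/39.9 = 4.0351 N/mm
D = (Gd⁴/(8N_a·k))^(1/3) = (80.5×10³·4.4⁴/(8·9·4.0351))^(1/3)
  = (103853)^(1/3) = 47.0046 mm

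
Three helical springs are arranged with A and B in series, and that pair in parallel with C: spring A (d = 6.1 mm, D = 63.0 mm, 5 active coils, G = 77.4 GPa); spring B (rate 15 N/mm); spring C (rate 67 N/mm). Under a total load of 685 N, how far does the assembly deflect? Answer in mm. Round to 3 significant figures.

9.35 mm

k_A = Gd⁴/(8D³N_a) = (77.4×10³)(6.1⁴)/(8·63.0³·5) = 10.715 N/mm
Springs A,B series: k_AB = 1/(1/10.715+1/15) = 6.2501 N/mm; parallel with C: k_eq = 6.2501+67 = 73.25 N/mm
δ = F/k_eq = 685/73.25 = 9.3515 mm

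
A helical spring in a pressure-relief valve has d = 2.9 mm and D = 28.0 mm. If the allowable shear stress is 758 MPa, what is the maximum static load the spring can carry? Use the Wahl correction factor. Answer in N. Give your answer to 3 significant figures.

225 N

C = D/d = 28.0/2.9 = 9.6552
K_W = (4C−1)/(4C−4) + 0.615/C = 37.621/34.621 + 0.0637 = 1.1503
τ_max = K·8FD/(πd³) → F_max = τ_allow·πd³/(8DK)
F_max = 758·π·2.9³/(8·28.0·1.1503) = 58078/257.68 = 225.39 N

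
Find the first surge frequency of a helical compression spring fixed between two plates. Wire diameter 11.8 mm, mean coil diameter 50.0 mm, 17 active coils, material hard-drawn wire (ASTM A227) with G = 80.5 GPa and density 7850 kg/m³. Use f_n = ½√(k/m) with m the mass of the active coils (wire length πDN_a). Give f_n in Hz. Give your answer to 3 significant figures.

100 Hz

k = Gd⁴/(8D³N_a) = (80.5×10³)(11.8⁴)/(8·50.0³·17) = 91.807 N/mm = 91807 N/m
Wire length L = πDN_a = π·50.0·17 = 2670.4 mm
m = ρ·(πd²/4)·L = 7850 × 109.36×10⁻⁶ m² × 2.6704 m = 2.2924 kg
f_n = ½√(k/m) = 0.5·√(91807/2.2924) = 0.5·√(40048) = 100.06 Hz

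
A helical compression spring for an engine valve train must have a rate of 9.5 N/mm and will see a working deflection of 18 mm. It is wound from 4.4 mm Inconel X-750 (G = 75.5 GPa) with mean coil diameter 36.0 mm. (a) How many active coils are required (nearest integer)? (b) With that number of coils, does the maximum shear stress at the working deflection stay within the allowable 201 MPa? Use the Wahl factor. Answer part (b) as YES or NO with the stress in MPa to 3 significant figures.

(a) 8 coils; (b) NO, τ_max = 217 MPa

N_a = Gd⁴/(8D³k) = (75.5×10³)(4.4⁴)/(8·36.0³·9.5) = 7.981 → N_a = 8
Actual rate k = Gd⁴/(8D³·8) = 9.477 N/mm
Working load F = kδ = 9.477·18 = 170.59 N
C = 36.0/4.4 = 8.1818; K_W = (4C−1)/(4C−4)+0.615/C = 1.1796
τ_max = K_W·8FD/(πd³) = 1.1796·183.58 = 216.55 MPa
τ_max > 201 MPa → exceeds allowable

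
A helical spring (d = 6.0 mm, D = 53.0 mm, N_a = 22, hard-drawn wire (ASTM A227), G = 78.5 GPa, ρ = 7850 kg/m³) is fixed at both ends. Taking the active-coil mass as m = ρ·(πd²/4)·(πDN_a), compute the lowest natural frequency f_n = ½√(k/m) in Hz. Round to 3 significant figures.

k = Gd⁴/(8D³N_a) = (78.5×10³)(6.0⁴)/(8·53.0³·22) = 3.8827 N/mm = 3882.7 N/m
Wire length L = πDN_a = π·53.0·22 = 3663.1 mm
m = ρ·(πd²/4)·L = 7850 × 28.274×10⁻⁶ m² × 3.6631 m = 0.81304 kg
f_n = ½√(k/m) = 0.5·√(3882.7/0.81304) = 0.5·√(4775.6) = 34.553 Hz

34.6 Hz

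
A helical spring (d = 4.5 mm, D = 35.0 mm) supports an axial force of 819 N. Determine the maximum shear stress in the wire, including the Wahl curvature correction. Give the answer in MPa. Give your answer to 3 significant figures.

953 MPa

Spring index C = D/d = 35.0/4.5 = 7.7778
K_W = (4C−1)/(4C−4) + 0.615/C = 30.111/27.111 + 0.0791 = 1.1897
τ₀ = 8FD/(πd³) = 8·819·35.0/(π·4.5³) = 229320/286.28 = 801.04 MPa
τ_max = K·τ₀ = 1.1897 × 801.04 = 953.02 MPa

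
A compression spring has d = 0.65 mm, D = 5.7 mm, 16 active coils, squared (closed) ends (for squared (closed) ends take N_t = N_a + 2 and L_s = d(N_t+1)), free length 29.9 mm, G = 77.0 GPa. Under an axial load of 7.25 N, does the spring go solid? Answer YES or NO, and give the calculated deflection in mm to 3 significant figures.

k = Gd⁴/(8D³N_a) = (77.0×10³)(0.65⁴)/(8·5.7³·16) = 0.57984 N/mm
N_t = 18; L_s = 0.65·19 = 12.35 mm; δ_solid = L₀ − L_s = 29.9 − 12.35 = 17.55 mm
δ = F/k = 7.25/0.57984 = 12.503 mm
δ < δ_solid → spring does not go solid

NO, δ = 12.5 mm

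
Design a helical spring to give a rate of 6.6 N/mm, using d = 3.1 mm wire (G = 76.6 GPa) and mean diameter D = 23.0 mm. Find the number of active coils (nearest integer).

11

N_a = Gd⁴/(8D³k) = (76.6×10³ × 3.1⁴)/(8 × 23.0³ × 6.6)
    = 7.07417e+06 / 642418 = 11.01 → 11 coils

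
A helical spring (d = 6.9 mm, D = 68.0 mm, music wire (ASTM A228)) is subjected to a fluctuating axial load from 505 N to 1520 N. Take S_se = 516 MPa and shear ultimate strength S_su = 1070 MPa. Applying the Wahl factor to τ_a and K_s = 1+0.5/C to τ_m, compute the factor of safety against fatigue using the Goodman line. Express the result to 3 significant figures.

0.894

C = D/d = 68.0/6.9 = 9.8551; K_W = (4C−1)/(4C−4)+0.615/C = 1.1471; K_s = 1+0.5/C = 1.0507
F_a = (F_max−F_min)/2 = 507.5 N; F_m = (F_max+F_min)/2 = 1012.5 N
τ_a = K_W·8F_aD/(πd³) = 1.1471 × 267.51 = 306.86 MPa
τ_m = K_s·8F_mD/(πd³) = 1.0507 × 533.7 = 560.78 MPa
Goodman: 1/n_f = τ_a/S_se + τ_m/S_su = 306.86/516 + 560.78/1070 = 0.59469 + 0.52409 = 1.1188
n_f = 1/1.1188 = 0.8938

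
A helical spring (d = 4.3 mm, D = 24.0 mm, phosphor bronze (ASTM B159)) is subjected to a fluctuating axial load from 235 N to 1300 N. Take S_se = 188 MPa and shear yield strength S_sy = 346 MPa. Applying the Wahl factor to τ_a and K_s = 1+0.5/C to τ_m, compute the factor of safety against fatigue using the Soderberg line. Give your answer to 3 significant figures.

0.216

C = D/d = 24.0/4.3 = 5.5814; K_W = (4C−1)/(4C−4)+0.615/C = 1.2739; K_s = 1+0.5/C = 1.0896
F_a = (F_max−F_min)/2 = 532.5 N; F_m = (F_max+F_min)/2 = 767.5 N
τ_a = K_W·8F_aD/(πd³) = 1.2739 × 409.32 = 521.43 MPa
τ_m = K_s·8F_mD/(πd³) = 1.0896 × 589.96 = 642.81 MPa
Soderberg: 1/n_f = τ_a/S_se + τ_m/S_sy = 521.43/188 + 642.81/346 = 2.77358 + 1.85784 = 4.6314
n_f = 1/4.6314 = 0.2159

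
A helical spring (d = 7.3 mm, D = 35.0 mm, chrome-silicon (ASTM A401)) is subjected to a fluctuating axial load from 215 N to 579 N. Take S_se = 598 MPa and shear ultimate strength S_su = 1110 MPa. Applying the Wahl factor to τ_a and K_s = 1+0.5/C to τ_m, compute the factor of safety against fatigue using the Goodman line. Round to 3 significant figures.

C = D/d = 35.0/7.3 = 4.7945; K_W = (4C−1)/(4C−4)+0.615/C = 1.3259; K_s = 1+0.5/C = 1.1043
F_a = (F_max−F_min)/2 = 182 N; F_m = (F_max+F_min)/2 = 397 N
τ_a = K_W·8F_aD/(πd³) = 1.3259 × 41.698 = 55.288 MPa
τ_m = K_s·8F_mD/(πd³) = 1.1043 × 90.956 = 100.44 MPa
Goodman: 1/n_f = τ_a/S_se + τ_m/S_su = 55.288/598 + 100.44/1110 = 0.09245 + 0.09049 = 0.18294
n_f = 1/0.18294 = 5.466

5.47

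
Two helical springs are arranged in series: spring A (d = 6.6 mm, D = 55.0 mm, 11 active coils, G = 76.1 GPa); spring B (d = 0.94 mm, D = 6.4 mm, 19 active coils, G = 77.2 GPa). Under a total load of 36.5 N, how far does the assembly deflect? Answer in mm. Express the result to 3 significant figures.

k_A = Gd⁴/(8D³N_a) = (76.1×10³)(6.6⁴)/(8·55.0³·11) = 9.8626 N/mm
k_B = Gd⁴/(8D³N_a) = (77.2×10³)(0.94⁴)/(8·6.4³·19) = 1.5127 N/mm
Series: 1/k_eq = 1/9.8626 + 1/1.5127 = 0.76247; k_eq = 1.3115 N/mm
δ = F/k_eq = 36.5/1.3115 = 27.83 mm

27.8 mm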